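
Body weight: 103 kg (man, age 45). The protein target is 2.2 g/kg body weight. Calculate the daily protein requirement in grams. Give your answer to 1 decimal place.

Protein = 2.2 g/kg × 103 kg = 226.6 g/day.

226.6 g/day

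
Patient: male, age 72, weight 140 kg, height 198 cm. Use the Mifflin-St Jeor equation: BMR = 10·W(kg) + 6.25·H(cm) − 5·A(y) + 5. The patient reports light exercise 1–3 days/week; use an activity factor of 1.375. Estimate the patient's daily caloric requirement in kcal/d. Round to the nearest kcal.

Mifflin-St Jeor (male): BMR = 10(140) + 6.25(198) − 5(72) + 5 = 1400 + 1237.5 − 360 + 5 = 2282.5 kcal/day.
TEE = BMR × activity factor = 2282.5 × 1.375 = 3138.4375 kcal/day.

3138 kcal/d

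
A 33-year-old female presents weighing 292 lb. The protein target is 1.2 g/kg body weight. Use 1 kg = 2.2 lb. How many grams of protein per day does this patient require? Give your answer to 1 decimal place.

159.3 g/day

Weight in kg = 292 ÷ 2.2 = 132.7273 kg.
Protein = 1.2 g/kg × 132.7273 kg = 159.2727 g/day.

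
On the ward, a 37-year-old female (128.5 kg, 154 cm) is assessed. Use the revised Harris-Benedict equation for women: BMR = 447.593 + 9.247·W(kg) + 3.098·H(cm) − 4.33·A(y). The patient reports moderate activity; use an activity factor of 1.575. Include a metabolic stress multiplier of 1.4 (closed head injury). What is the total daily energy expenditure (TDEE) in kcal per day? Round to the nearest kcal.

Harris-Benedict: BMR = 447.593 + 9.247(128.5) + 3.098(154) − 4.33(37) = 1952.7145 kcal/day.
TEE = BMR × activity factor = 1952.7145 × 1.575 = 3075.5253 kcal/day.
Apply stress factor: 3075.5253 × 1.4 = 4305.7355 kcal/day.

4306 kcal per day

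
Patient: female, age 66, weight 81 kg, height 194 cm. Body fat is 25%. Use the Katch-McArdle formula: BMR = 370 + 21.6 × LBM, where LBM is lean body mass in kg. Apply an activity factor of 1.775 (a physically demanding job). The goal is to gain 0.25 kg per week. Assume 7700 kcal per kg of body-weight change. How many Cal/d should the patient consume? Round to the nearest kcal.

3261 Cal/d

LBM = 81 × (1 − 0.25) = 60.75 kg. Katch-McArdle: BMR = 370 + 21.6 × 60.75 = 1682.2 kcal/day.
TEE = 1682.2 × 1.775 = 2985.905 kcal/day.
Required daily surplus = 0.25 × 7700 ÷ 7 = 275 kcal/day.
Target intake = 2985.905 + 275 = 3260.905 kcal/day.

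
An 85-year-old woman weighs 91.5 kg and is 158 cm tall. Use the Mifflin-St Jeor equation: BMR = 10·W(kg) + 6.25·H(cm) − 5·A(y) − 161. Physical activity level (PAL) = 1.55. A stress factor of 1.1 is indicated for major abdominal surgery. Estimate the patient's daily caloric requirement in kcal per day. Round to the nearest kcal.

Mifflin-St Jeor (female): BMR = 10(91.5) + 6.25(158) − 5(85) − 161 = 915 + 987.5 − 425 − 161 = 1316.5 kcal/day.
TEE = BMR × activity factor = 1316.5 × 1.55 = 2040.575 kcal/day.
Apply stress factor: 2040.575 × 1.1 = 2244.6325 kcal/day.

2245 kcal per day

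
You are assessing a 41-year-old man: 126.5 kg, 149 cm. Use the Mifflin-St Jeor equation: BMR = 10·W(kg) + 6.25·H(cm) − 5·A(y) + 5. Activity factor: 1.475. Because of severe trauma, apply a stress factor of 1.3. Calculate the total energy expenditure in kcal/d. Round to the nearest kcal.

Mifflin-St Jeor (male): BMR = 10(126.5) + 6.25(149) − 5(41) + 5 = 1265 + 931.25 − 205 + 5 = 1996.25 kcal/day.
TEE = BMR × activity factor = 1996.25 × 1.475 = 2944.4688 kcal/day.
Apply stress factor: 2944.4688 × 1.3 = 3827.8094 kcal/day.

3828 kcal/d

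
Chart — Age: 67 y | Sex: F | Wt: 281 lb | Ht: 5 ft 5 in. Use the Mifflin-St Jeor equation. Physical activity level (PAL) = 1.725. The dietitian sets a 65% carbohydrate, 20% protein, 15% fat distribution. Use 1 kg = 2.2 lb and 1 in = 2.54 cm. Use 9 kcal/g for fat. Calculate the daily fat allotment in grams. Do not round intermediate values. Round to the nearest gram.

52 g/day

Convert to metric: weight = 281 ÷ 2.2 = 127.7273 kg; height = (5×12 + 5) × 2.54 = 65 × 2.54 = 165.1 cm.
Mifflin-St Jeor (female): BMR = 10(127.7273) + 6.25(165.1) − 5(67) − 161 = 1277.2727 + 1031.875 − 335 − 161 = 1813.1477 kcal/day.
TEE = 1813.1477 × 1.725 = 3127.6798 kcal/day.
Fat energy = 15% × 3127.6798 = 469.152 kcal.
Fat = 469.152 ÷ 9 kcal/g = 52.128 g.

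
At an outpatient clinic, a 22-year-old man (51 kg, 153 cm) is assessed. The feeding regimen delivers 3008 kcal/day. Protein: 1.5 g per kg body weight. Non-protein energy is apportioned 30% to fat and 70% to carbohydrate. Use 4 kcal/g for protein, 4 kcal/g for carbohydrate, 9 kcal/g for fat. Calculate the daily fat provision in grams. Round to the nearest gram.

90 g/day

Protein = 1.5 × 51 = 76.5 g → 76.5 × 4 = 306 kcal.
Non-protein calories = 3008 − 306 = 2702 kcal.
Fat: 30% × 2702 = 810.6 kcal; carbohydrate: 1891.4 kcal.
Fat: 810.6 kcal ÷ 9 kcal/g = 90.0667 g.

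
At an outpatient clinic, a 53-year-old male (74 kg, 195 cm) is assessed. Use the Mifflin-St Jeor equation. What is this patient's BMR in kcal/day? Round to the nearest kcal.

1699 kcal/day

Mifflin-St Jeor (male): BMR = 10(74) + 6.25(195) − 5(53) + 5 = 740 + 1218.75 − 265 + 5 = 1698.75 kcal/day.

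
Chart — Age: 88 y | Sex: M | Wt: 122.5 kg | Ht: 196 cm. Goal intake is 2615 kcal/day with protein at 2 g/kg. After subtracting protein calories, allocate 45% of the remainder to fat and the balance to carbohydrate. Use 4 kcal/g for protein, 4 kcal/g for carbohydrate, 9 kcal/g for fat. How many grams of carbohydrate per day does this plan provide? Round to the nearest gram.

225 g/day

Protein = 2 × 122.5 = 245 g → 245 × 4 = 980 kcal.
Non-protein calories = 2615 − 980 = 1635 kcal.
Fat: 45% × 1635 = 735.75 kcal; carbohydrate: 899.25 kcal.
Carbohydrate: 899.25 kcal ÷ 4 kcal/g = 224.8125 g.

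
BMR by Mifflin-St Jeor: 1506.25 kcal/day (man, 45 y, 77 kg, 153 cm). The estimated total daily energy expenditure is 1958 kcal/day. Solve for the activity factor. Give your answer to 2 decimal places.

Activity factor = TEE ÷ BMR = 1958 ÷ 1506.25 = 1.3.

1.30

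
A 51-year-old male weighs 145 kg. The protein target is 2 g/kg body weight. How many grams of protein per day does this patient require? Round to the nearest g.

290 g/day

Protein = 2 g/kg × 145 kg = 290 g/day.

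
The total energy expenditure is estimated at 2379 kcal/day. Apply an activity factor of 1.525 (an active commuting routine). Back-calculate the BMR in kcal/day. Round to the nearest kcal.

1560 kcal/day

BMR = TEE ÷ activity factor = 2379 ÷ 1.525 = 1560 kcal/day.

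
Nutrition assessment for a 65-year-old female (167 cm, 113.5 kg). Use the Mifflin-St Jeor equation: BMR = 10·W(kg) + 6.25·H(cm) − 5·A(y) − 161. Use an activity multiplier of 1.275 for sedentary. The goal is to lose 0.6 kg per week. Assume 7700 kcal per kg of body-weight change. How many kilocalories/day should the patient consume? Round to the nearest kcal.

1498 kilocalories/day

Mifflin-St Jeor (female): BMR = 10(113.5) + 6.25(167) − 5(65) − 161 = 1135 + 1043.75 − 325 − 161 = 1692.75 kcal/day.
TEE = 1692.75 × 1.275 = 2158.2563 kcal/day.
Required daily deficit = 0.6 × 7700 ÷ 7 = 660 kcal/day.
Target intake = 2158.2563 − 660 = 1498.2563 kcal/day.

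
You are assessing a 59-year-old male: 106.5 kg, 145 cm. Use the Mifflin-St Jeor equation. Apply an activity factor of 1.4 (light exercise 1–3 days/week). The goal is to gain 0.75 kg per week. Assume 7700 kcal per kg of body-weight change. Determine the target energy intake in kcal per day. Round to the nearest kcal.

3179 kcal per day

Mifflin-St Jeor (male): BMR = 10(106.5) + 6.25(145) − 5(59) + 5 = 1065 + 906.25 − 295 + 5 = 1681.25 kcal/day.
TEE = 1681.25 × 1.4 = 2353.75 kcal/day.
Required daily surplus = 0.75 × 7700 ÷ 7 = 825 kcal/day.
Target intake = 2353.75 + 825 = 3178.75 kcal/day.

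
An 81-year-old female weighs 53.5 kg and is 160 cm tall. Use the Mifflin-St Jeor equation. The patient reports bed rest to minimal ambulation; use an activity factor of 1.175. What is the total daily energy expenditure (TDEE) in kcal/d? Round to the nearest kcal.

1139 kcal/d

Mifflin-St Jeor (female): BMR = 10(53.5) + 6.25(160) − 5(81) − 161 = 535 + 1000 − 405 − 161 = 969 kcal/day.
TEE = BMR × activity factor = 969 × 1.175 = 1138.575 kcal/day.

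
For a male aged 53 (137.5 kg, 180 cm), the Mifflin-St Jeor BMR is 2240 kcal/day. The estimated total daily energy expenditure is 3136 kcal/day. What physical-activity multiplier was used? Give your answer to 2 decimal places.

Activity factor = TEE ÷ BMR = 3136 ÷ 2240 = 1.4.

1.40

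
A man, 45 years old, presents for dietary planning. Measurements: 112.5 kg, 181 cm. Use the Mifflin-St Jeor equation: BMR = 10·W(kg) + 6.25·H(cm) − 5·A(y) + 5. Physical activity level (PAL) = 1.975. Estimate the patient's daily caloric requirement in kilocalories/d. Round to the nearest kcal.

Mifflin-St Jeor (male): BMR = 10(112.5) + 6.25(181) − 5(45) + 5 = 1125 + 1131.25 − 225 + 5 = 2036.25 kcal/day.
TEE = BMR × activity factor = 2036.25 × 1.975 = 4021.5938 kcal/day.

4022 kilocalories/d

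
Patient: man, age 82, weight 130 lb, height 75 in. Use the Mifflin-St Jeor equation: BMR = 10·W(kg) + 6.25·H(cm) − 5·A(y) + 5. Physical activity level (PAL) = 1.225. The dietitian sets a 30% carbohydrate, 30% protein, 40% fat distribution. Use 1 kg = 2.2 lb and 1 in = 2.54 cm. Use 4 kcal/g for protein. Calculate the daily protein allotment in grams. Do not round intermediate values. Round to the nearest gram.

126 g/day

Convert to metric: weight = 130 ÷ 2.2 = 59.0909 kg; height = 75 × 2.54 = 190.5 cm.
Mifflin-St Jeor (male): BMR = 10(59.0909) + 6.25(190.5) − 5(82) + 5 = 590.9091 + 1190.625 − 410 + 5 = 1376.5341 kcal/day.
TEE = 1376.5341 × 1.225 = 1686.2543 kcal/day.
Protein energy = 30% × 1686.2543 = 505.8763 kcal.
Protein = 505.8763 ÷ 4 kcal/g = 126.4691 g.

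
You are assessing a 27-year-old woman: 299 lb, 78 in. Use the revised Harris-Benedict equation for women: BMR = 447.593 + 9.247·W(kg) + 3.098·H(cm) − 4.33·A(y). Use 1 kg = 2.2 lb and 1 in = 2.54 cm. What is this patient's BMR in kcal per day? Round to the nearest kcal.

2201 kcal per day

Convert to metric: weight = 299 ÷ 2.2 = 135.9091 kg; height = 78 × 2.54 = 198.12 cm.
Harris-Benedict: BMR = 447.593 + 9.247(135.9091) + 3.098(198.12) − 4.33(27) = 2201.2101 kcal/day.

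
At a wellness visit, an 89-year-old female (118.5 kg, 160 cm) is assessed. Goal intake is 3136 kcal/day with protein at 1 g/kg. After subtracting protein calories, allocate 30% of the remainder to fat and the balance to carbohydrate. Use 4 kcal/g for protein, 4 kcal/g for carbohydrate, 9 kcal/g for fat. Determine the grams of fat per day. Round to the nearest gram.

89 g/day

Protein = 1 × 118.5 = 118.5 g → 118.5 × 4 = 474 kcal.
Non-protein calories = 3136 − 474 = 2662 kcal.
Fat: 30% × 2662 = 798.6 kcal; carbohydrate: 1863.4 kcal.
Fat: 798.6 kcal ÷ 9 kcal/g = 88.7333 g.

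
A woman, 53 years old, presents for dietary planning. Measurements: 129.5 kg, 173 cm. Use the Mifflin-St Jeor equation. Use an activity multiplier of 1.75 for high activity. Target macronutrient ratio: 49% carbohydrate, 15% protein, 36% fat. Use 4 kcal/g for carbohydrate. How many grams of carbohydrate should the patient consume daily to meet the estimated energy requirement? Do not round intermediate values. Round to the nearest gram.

418 g/day

Mifflin-St Jeor (female): BMR = 10(129.5) + 6.25(173) − 5(53) − 161 = 1295 + 1081.25 − 265 − 161 = 1950.25 kcal/day.
TEE = 1950.25 × 1.75 = 3412.9375 kcal/day.
Carbohydrate energy = 49% × 3412.9375 = 1672.3394 kcal.
Carbohydrate = 1672.3394 ÷ 4 kcal/g = 418.0848 g.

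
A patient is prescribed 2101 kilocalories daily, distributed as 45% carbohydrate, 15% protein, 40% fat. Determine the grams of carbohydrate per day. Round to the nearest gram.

Carbohydrate energy = 45% × 2101 = 945.45 kcal.
At 4 kcal/g: 945.45 ÷ 4 = 236.3625 g.

236 g/day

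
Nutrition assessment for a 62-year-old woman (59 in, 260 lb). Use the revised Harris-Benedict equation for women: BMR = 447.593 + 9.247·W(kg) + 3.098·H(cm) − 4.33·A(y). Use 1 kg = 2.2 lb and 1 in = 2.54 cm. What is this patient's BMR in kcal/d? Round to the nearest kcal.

1736 kcal/d

Convert to metric: weight = 260 ÷ 2.2 = 118.1818 kg; height = 59 × 2.54 = 149.86 cm.
Harris-Benedict: BMR = 447.593 + 9.247(118.1818) + 3.098(149.86) − 4.33(62) = 1736.2266 kcal/day.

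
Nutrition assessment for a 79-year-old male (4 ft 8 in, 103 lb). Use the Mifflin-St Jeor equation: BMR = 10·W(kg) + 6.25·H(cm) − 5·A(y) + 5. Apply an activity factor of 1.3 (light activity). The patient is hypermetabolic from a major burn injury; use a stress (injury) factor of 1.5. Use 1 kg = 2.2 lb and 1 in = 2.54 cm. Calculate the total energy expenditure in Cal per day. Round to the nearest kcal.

1886 Cal per day

Convert to metric: weight = 103 ÷ 2.2 = 46.8182 kg; height = (4×12 + 8) × 2.54 = 56 × 2.54 = 142.24 cm.
Mifflin-St Jeor (male): BMR = 10(46.8182) + 6.25(142.24) − 5(79) + 5 = 468.1818 + 889 − 395 + 5 = 967.1818 kcal/day.
TEE = BMR × activity factor = 967.1818 × 1.3 = 1257.3364 kcal/day.
Apply stress factor: 1257.3364 × 1.5 = 1886.0045 kcal/day.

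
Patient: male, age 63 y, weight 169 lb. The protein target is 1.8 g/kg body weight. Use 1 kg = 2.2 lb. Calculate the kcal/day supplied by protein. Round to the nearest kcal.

553 kcal/day

Weight in kg = 169 ÷ 2.2 = 76.8182 kg.
Protein = 1.8 g/kg × 76.8182 kg = 138.2727 g/day.
Protein energy = 138.2727 g × 4 kcal/g = 553.0909 kcal/day.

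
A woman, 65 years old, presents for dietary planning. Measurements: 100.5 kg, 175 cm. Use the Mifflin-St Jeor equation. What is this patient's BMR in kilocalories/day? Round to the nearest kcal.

Mifflin-St Jeor (female): BMR = 10(100.5) + 6.25(175) − 5(65) − 161 = 1005 + 1093.75 − 325 − 161 = 1612.75 kcal/day.

1613 kilocalories/day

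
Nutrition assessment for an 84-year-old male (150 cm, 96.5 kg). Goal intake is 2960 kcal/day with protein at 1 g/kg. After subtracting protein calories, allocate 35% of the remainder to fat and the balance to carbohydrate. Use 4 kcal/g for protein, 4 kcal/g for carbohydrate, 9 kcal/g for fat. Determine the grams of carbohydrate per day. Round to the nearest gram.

Protein = 1 × 96.5 = 96.5 g → 96.5 × 4 = 386 kcal.
Non-protein calories = 2960 − 386 = 2574 kcal.
Fat: 35% × 2574 = 900.9 kcal; carbohydrate: 1673.1 kcal.
Carbohydrate: 1673.1 kcal ÷ 4 kcal/g = 418.275 g.

418 g/day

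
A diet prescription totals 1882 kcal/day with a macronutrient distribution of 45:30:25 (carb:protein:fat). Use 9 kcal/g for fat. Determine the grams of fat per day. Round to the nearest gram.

52 g/day

Fat energy = 25% × 1882 = 470.5 kcal.
At 9 kcal/g: 470.5 ÷ 9 = 52.2778 g.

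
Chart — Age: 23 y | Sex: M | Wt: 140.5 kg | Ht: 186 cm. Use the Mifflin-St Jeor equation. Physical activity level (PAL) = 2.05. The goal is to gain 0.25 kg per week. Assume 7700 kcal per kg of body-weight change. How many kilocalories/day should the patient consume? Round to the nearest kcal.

5313 kilocalories/day

Mifflin-St Jeor (male): BMR = 10(140.5) + 6.25(186) − 5(23) + 5 = 1405 + 1162.5 − 115 + 5 = 2457.5 kcal/day.
TEE = 2457.5 × 2.05 = 5037.875 kcal/day.
Required daily surplus = 0.25 × 7700 ÷ 7 = 275 kcal/day.
Target intake = 5037.875 + 275 = 5312.875 kcal/day.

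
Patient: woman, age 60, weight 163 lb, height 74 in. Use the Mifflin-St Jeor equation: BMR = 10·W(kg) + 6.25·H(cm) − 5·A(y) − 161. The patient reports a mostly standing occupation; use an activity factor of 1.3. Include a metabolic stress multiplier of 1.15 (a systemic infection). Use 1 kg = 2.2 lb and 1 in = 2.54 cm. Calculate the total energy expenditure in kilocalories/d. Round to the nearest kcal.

Convert to metric: weight = 163 ÷ 2.2 = 74.0909 kg; height = 74 × 2.54 = 187.96 cm.
Mifflin-St Jeor (female): BMR = 10(74.0909) + 6.25(187.96) − 5(60) − 161 = 740.9091 + 1174.75 − 300 − 161 = 1454.6591 kcal/day.
TEE = BMR × activity factor = 1454.6591 × 1.3 = 1891.0568 kcal/day.
Apply stress factor: 1891.0568 × 1.15 = 2174.7153 kcal/day.

2175 kilocalories/d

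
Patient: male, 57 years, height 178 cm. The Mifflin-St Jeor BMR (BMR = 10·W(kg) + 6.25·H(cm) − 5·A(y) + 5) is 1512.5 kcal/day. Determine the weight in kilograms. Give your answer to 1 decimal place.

1512.5 = 10·W + 6.25(178) − 5(57) + 5
10·W = 1512.5 − 832.5 = 680, so W = 68 kg.

68.0 kg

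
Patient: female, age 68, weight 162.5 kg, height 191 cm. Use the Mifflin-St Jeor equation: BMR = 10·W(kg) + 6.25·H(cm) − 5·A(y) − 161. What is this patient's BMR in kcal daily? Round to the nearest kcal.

Mifflin-St Jeor (female): BMR = 10(162.5) + 6.25(191) − 5(68) − 161 = 1625 + 1193.75 − 340 − 161 = 2317.75 kcal/day.

2318 kcal daily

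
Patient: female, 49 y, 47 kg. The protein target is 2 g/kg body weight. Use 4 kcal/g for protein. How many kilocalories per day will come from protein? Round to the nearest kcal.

376 kcal/day

Protein = 2 g/kg × 47 kg = 94 g/day.
Protein energy = 94 g × 4 kcal/g = 376 kcal/day.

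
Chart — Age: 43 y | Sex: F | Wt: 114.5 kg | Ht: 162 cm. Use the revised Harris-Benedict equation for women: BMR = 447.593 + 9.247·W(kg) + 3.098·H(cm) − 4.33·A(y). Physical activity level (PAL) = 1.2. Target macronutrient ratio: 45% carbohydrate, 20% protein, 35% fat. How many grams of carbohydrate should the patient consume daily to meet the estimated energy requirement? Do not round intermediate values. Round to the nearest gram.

Harris-Benedict: BMR = 447.593 + 9.247(114.5) + 3.098(162) − 4.33(43) = 1822.0605 kcal/day.
TEE = 1822.0605 × 1.2 = 2186.4726 kcal/day.
Carbohydrate energy = 45% × 2186.4726 = 983.9127 kcal.
Carbohydrate = 983.9127 ÷ 4 kcal/g = 245.9782 g.

246 g/day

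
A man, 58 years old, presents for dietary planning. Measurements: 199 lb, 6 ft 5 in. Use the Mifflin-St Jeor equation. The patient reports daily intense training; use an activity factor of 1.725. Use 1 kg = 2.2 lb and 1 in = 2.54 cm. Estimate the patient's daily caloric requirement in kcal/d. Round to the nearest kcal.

Convert to metric: weight = 199 ÷ 2.2 = 90.4545 kg; height = (6×12 + 5) × 2.54 = 77 × 2.54 = 195.58 cm.
Mifflin-St Jeor (male): BMR = 10(90.4545) + 6.25(195.58) − 5(58) + 5 = 904.5455 + 1222.375 − 290 + 5 = 1841.9205 kcal/day.
TEE = BMR × activity factor = 1841.9205 × 1.725 = 3177.3128 kcal/day.

3177 kcal/d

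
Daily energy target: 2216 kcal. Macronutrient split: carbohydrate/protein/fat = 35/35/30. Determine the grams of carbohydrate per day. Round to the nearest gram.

Carbohydrate energy = 35% × 2216 = 775.6 kcal.
At 4 kcal/g: 775.6 ÷ 4 = 193.9 g.

194 g/day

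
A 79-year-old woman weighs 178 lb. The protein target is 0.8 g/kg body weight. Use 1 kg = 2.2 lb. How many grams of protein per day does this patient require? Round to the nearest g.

65 g/day

Weight in kg = 178 ÷ 2.2 = 80.9091 kg.
Protein = 0.8 g/kg × 80.9091 kg = 64.7273 g/day.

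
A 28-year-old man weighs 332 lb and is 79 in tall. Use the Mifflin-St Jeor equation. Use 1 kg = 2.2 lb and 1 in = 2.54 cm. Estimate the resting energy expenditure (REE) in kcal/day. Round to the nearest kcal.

Convert to metric: weight = 332 ÷ 2.2 = 150.9091 kg; height = 79 × 2.54 = 200.66 cm.
Mifflin-St Jeor (male): BMR = 10(150.9091) + 6.25(200.66) − 5(28) + 5 = 1509.0909 + 1254.125 − 140 + 5 = 2628.2159 kcal/day.

2628 kcal/day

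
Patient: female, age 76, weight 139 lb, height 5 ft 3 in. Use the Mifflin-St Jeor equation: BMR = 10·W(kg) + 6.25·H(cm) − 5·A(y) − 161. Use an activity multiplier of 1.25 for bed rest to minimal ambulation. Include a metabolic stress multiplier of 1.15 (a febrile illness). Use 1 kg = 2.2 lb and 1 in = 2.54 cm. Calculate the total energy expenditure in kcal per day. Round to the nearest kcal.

1568 kcal per day

Convert to metric: weight = 139 ÷ 2.2 = 63.1818 kg; height = (5×12 + 3) × 2.54 = 63 × 2.54 = 160.02 cm.
Mifflin-St Jeor (female): BMR = 10(63.1818) + 6.25(160.02) − 5(76) − 161 = 631.8182 + 1000.125 − 380 − 161 = 1090.9432 kcal/day.
TEE = BMR × activity factor = 1090.9432 × 1.25 = 1363.679 kcal/day.
Apply stress factor: 1363.679 × 1.15 = 1568.2308 kcal/day.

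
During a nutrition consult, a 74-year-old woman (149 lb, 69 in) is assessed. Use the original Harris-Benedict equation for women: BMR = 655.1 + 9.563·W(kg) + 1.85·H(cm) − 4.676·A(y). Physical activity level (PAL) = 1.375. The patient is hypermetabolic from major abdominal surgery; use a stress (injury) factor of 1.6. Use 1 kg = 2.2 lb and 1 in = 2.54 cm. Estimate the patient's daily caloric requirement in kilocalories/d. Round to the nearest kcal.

Convert to metric: weight = 149 ÷ 2.2 = 67.7273 kg; height = 69 × 2.54 = 175.26 cm.
Harris-Benedict: BMR = 655.1 + 9.563(67.7273) + 1.85(175.26) − 4.676(74) = 1280.9829 kcal/day.
TEE = BMR × activity factor = 1280.9829 × 1.375 = 1761.3515 kcal/day.
Apply stress factor: 1761.3515 × 1.6 = 2818.1624 kcal/day.

2818 kilocalories/d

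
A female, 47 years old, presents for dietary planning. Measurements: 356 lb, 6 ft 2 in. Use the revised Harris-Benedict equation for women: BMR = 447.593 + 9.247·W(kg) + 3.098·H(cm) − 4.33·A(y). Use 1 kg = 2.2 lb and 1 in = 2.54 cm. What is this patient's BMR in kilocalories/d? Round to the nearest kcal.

Convert to metric: weight = 356 ÷ 2.2 = 161.8182 kg; height = (6×12 + 2) × 2.54 = 74 × 2.54 = 187.96 cm.
Harris-Benedict: BMR = 447.593 + 9.247(161.8182) + 3.098(187.96) − 4.33(47) = 2322.7158 kcal/day.

2323 kilocalories/d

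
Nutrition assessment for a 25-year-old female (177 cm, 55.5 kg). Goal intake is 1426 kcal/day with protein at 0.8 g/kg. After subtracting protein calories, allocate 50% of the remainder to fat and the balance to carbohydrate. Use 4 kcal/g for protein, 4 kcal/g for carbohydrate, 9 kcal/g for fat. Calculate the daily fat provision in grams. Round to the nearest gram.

Protein = 0.8 × 55.5 = 44.4 g → 44.4 × 4 = 177.6 kcal.
Non-protein calories = 1426 − 177.6 = 1248.4 kcal.
Fat: 50% × 1248.4 = 624.2 kcal; carbohydrate: 624.2 kcal.
Fat: 624.2 kcal ÷ 9 kcal/g = 69.3556 g.

69 g/day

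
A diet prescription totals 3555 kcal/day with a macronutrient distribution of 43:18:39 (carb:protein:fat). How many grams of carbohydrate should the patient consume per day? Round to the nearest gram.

382 g/day

Carbohydrate energy = 43% × 3555 = 1528.65 kcal.
At 4 kcal/g: 1528.65 ÷ 4 = 382.1625 g.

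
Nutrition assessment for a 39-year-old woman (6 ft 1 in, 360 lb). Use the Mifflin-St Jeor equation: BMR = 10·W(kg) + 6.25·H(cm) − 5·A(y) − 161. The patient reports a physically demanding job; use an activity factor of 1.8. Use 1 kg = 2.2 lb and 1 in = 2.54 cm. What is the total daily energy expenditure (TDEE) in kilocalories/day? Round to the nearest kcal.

Convert to metric: weight = 360 ÷ 2.2 = 163.6364 kg; height = (6×12 + 1) × 2.54 = 73 × 2.54 = 185.42 cm.
Mifflin-St Jeor (female): BMR = 10(163.6364) + 6.25(185.42) − 5(39) − 161 = 1636.3636 + 1158.875 − 195 − 161 = 2439.2386 kcal/day.
TEE = BMR × activity factor = 2439.2386 × 1.8 = 4390.6295 kcal/day.

4391 kilocalories/day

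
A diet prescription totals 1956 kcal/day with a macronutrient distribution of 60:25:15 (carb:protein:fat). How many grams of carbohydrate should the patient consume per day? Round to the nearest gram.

293 g/day

Carbohydrate energy = 60% × 1956 = 1173.6 kcal.
At 4 kcal/g: 1173.6 ÷ 4 = 293.4 g.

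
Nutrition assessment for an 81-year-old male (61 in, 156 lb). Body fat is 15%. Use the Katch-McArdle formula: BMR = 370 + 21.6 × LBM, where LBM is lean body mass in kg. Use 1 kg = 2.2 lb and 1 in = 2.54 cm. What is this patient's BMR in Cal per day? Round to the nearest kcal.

Convert to metric: weight = 156 ÷ 2.2 = 70.9091 kg; height = 61 × 2.54 = 154.94 cm.
LBM = 70.9091 × (1 − 0.15) = 60.2727 kg. Katch-McArdle: BMR = 370 + 21.6 × 60.2727 = 1671.8909 kcal/day.

1672 Cal per day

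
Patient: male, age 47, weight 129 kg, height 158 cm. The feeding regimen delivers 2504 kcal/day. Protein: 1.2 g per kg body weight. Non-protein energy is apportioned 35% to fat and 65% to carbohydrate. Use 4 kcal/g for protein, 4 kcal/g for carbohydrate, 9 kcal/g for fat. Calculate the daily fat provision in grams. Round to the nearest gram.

73 g/day

Protein = 1.2 × 129 = 154.8 g → 154.8 × 4 = 619.2 kcal.
Non-protein calories = 2504 − 619.2 = 1884.8 kcal.
Fat: 35% × 1884.8 = 659.68 kcal; carbohydrate: 1225.12 kcal.
Fat: 659.68 kcal ÷ 9 kcal/g = 73.2978 g.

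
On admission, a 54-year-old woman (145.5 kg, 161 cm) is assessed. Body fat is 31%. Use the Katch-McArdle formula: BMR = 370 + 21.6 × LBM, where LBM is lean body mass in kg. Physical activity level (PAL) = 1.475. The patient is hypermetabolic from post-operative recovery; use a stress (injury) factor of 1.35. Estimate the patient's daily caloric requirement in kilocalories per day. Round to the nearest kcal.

5055 kilocalories per day

LBM = 145.5 × (1 − 0.31) = 100.395 kg. Katch-McArdle: BMR = 370 + 21.6 × 100.395 = 2538.532 kcal/day.
TEE = BMR × activity factor = 2538.532 × 1.475 = 3744.3347 kcal/day.
Apply stress factor: 3744.3347 × 1.35 = 5054.8518 kcal/day.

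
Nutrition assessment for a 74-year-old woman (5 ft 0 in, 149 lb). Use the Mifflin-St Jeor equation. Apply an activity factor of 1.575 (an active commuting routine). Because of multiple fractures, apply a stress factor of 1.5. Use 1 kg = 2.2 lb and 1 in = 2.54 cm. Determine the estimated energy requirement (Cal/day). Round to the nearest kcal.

2596 Cal/day

Convert to metric: weight = 149 ÷ 2.2 = 67.7273 kg; height = (5×12 + 0) × 2.54 = 60 × 2.54 = 152.4 cm.
Mifflin-St Jeor (female): BMR = 10(67.7273) + 6.25(152.4) − 5(74) − 161 = 677.2727 + 952.5 − 370 − 161 = 1098.7727 kcal/day.
TEE = BMR × activity factor = 1098.7727 × 1.575 = 1730.567 kcal/day.
Apply stress factor: 1730.567 × 1.5 = 2595.8506 kcal/day.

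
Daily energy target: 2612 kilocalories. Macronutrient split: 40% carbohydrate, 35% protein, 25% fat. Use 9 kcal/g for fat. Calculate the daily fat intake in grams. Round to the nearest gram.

Fat energy = 25% × 2612 = 653 kcal.
At 9 kcal/g: 653 ÷ 9 = 72.5556 g.

73 g/day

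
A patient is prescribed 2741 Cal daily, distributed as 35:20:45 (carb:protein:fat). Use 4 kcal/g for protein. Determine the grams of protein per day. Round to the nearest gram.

137 g/day

Protein energy = 20% × 2741 = 548.2 kcal.
At 4 kcal/g: 548.2 ÷ 4 = 137.05 g.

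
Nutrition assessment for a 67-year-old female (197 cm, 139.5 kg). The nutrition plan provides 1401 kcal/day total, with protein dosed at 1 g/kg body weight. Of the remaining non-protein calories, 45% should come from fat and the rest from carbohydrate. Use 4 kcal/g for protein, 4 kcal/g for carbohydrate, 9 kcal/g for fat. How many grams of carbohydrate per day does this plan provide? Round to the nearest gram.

116 g/day

Protein = 1 × 139.5 = 139.5 g → 139.5 × 4 = 558 kcal.
Non-protein calories = 1401 − 558 = 843 kcal.
Fat: 45% × 843 = 379.35 kcal; carbohydrate: 463.65 kcal.
Carbohydrate: 463.65 kcal ÷ 4 kcal/g = 115.9125 g.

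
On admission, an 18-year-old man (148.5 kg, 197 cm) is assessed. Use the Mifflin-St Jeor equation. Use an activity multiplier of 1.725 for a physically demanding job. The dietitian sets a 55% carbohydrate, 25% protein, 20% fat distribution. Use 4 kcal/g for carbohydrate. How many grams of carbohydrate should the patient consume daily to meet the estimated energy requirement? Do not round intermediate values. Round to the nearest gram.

Mifflin-St Jeor (male): BMR = 10(148.5) + 6.25(197) − 5(18) + 5 = 1485 + 1231.25 − 90 + 5 = 2631.25 kcal/day.
TEE = 2631.25 × 1.725 = 4538.9063 kcal/day.
Carbohydrate energy = 55% × 4538.9063 = 2496.3984 kcal.
Carbohydrate = 2496.3984 ÷ 4 kcal/g = 624.0996 g.

624 g/day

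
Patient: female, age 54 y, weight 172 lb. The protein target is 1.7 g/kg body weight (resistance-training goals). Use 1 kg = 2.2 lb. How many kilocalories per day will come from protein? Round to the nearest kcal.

532 kcal/day

Weight in kg = 172 ÷ 2.2 = 78.1818 kg.
Protein = 1.7 g/kg × 78.1818 kg = 132.9091 g/day.
Protein energy = 132.9091 g × 4 kcal/g = 531.6364 kcal/day.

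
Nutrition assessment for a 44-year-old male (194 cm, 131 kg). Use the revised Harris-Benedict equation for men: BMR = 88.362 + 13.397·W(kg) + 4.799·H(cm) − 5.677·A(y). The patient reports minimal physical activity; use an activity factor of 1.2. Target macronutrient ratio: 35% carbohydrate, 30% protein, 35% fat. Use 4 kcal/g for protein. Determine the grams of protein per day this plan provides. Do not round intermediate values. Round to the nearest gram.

227 g/day

Harris-Benedict: BMR = 88.362 + 13.397(131) + 4.799(194) − 5.677(44) = 2524.587 kcal/day.
TEE = 2524.587 × 1.2 = 3029.5044 kcal/day.
Protein energy = 30% × 3029.5044 = 908.8513 kcal.
Protein = 908.8513 ÷ 4 kcal/g = 227.2128 g.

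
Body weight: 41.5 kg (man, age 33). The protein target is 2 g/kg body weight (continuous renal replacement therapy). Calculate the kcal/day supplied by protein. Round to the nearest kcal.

332 kcal/day

Protein = 2 g/kg × 41.5 kg = 83 g/day.
Protein energy = 83 g × 4 kcal/g = 332 kcal/day.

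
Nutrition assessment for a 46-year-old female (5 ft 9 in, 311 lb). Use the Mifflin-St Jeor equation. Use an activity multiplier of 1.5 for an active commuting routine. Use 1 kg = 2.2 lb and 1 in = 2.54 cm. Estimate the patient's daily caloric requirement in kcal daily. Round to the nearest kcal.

3177 kcal daily

Convert to metric: weight = 311 ÷ 2.2 = 141.3636 kg; height = (5×12 + 9) × 2.54 = 69 × 2.54 = 175.26 cm.
Mifflin-St Jeor (female): BMR = 10(141.3636) + 6.25(175.26) − 5(46) − 161 = 1413.6364 + 1095.375 − 230 − 161 = 2118.0114 kcal/day.
TEE = BMR × activity factor = 2118.0114 × 1.5 = 3177.017 kcal/day.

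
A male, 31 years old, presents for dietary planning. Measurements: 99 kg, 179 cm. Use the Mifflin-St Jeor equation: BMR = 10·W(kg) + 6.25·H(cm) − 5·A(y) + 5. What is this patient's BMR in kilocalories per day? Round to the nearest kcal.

Mifflin-St Jeor (male): BMR = 10(99) + 6.25(179) − 5(31) + 5 = 990 + 1118.75 − 155 + 5 = 1958.75 kcal/day.

1959 kilocalories per day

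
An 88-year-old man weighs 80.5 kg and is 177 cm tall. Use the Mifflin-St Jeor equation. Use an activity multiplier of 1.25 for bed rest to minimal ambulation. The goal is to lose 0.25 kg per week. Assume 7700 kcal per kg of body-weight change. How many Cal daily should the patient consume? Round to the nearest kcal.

Mifflin-St Jeor (male): BMR = 10(80.5) + 6.25(177) − 5(88) + 5 = 805 + 1106.25 − 440 + 5 = 1476.25 kcal/day.
TEE = 1476.25 × 1.25 = 1845.3125 kcal/day.
Required daily deficit = 0.25 × 7700 ÷ 7 = 275 kcal/day.
Target intake = 1845.3125 − 275 = 1570.3125 kcal/day.

1570 Cal daily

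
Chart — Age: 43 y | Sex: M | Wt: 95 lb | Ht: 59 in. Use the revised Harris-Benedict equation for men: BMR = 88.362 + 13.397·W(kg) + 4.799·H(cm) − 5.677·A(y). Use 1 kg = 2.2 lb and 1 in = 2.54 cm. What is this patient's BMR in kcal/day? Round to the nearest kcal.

Convert to metric: weight = 95 ÷ 2.2 = 43.1818 kg; height = 59 × 2.54 = 149.86 cm.
Harris-Benedict: BMR = 88.362 + 13.397(43.1818) + 4.799(149.86) − 5.677(43) = 1141.936 kcal/day.

1142 kcal/day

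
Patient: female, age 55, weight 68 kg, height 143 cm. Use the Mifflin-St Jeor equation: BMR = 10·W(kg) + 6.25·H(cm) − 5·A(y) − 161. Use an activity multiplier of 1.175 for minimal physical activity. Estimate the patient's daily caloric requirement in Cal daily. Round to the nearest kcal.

1337 Cal daily

Mifflin-St Jeor (female): BMR = 10(68) + 6.25(143) − 5(55) − 161 = 680 + 893.75 − 275 − 161 = 1137.75 kcal/day.
TEE = BMR × activity factor = 1137.75 × 1.175 = 1336.8563 kcal/day.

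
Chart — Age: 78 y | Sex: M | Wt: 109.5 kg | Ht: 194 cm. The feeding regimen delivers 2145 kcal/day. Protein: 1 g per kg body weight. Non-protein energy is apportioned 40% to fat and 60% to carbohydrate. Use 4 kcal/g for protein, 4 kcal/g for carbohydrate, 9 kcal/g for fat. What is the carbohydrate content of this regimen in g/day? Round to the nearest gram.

Protein = 1 × 109.5 = 109.5 g → 109.5 × 4 = 438 kcal.
Non-protein calories = 2145 − 438 = 1707 kcal.
Fat: 40% × 1707 = 682.8 kcal; carbohydrate: 1024.2 kcal.
Carbohydrate: 1024.2 kcal ÷ 4 kcal/g = 256.05 g.

256 g/day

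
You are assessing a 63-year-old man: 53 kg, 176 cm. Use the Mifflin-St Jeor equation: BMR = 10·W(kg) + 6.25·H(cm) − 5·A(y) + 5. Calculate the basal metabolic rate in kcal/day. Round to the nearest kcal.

Mifflin-St Jeor (male): BMR = 10(53) + 6.25(176) − 5(63) + 5 = 530 + 1100 − 315 + 5 = 1320 kcal/day.

1320 kcal/day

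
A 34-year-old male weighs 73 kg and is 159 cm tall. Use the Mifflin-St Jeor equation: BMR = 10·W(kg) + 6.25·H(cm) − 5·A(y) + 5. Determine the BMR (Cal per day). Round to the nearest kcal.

1559 Cal per day

Mifflin-St Jeor (male): BMR = 10(73) + 6.25(159) − 5(34) + 5 = 730 + 993.75 − 170 + 5 = 1558.75 kcal/day.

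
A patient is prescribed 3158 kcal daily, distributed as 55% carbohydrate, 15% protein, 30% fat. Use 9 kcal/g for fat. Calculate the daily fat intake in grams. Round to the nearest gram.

Fat energy = 30% × 3158 = 947.4 kcal.
At 9 kcal/g: 947.4 ÷ 9 = 105.2667 g.

105 g/day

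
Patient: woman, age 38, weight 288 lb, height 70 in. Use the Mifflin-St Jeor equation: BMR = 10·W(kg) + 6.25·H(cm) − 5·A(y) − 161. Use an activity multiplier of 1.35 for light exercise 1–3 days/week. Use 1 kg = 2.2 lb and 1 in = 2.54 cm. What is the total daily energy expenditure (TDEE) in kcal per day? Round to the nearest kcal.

2794 kcal per day

Convert to metric: weight = 288 ÷ 2.2 = 130.9091 kg; height = 70 × 2.54 = 177.8 cm.
Mifflin-St Jeor (female): BMR = 10(130.9091) + 6.25(177.8) − 5(38) − 161 = 1309.0909 + 1111.25 − 190 − 161 = 2069.3409 kcal/day.
TEE = BMR × activity factor = 2069.3409 × 1.35 = 2793.6102 kcal/day.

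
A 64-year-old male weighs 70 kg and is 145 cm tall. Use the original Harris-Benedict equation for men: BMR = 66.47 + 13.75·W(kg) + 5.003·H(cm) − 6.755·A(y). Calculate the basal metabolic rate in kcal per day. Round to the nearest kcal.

Harris-Benedict: BMR = 66.47 + 13.75(70) + 5.003(145) − 6.755(64) = 1322.085 kcal/day.

1322 kcal per day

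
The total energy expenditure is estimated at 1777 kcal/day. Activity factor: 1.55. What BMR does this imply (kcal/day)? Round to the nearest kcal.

1146 kcal/day

BMR = TEE ÷ activity factor = 1777 ÷ 1.55 = 1146.4516 kcal/day.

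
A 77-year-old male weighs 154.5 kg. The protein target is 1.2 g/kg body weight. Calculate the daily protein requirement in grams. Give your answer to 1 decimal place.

Protein = 1.2 g/kg × 154.5 kg = 185.4 g/day.

185.4 g/day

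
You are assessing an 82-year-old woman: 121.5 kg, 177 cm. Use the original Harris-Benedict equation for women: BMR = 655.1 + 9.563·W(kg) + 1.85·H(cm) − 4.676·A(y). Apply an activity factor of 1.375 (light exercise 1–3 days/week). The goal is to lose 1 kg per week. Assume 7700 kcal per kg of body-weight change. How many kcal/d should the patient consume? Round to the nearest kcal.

Harris-Benedict: BMR = 655.1 + 9.563(121.5) + 1.85(177) − 4.676(82) = 1761.0225 kcal/day.
TEE = 1761.0225 × 1.375 = 2421.4059 kcal/day.
Required daily deficit = 1 × 7700 ÷ 7 = 1100 kcal/day.
Target intake = 2421.4059 − 1100 = 1321.4059 kcal/day.

1321 kcal/d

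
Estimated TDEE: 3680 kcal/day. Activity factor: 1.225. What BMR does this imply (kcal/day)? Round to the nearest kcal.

BMR = TEE ÷ activity factor = 3680 ÷ 1.225 = 3004.0816 kcal/day.

3004 kcal/day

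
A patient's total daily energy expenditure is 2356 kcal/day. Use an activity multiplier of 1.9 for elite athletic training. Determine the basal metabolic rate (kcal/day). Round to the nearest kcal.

1240 kcal/day

BMR = TEE ÷ activity factor = 2356 ÷ 1.9 = 1240 kcal/day.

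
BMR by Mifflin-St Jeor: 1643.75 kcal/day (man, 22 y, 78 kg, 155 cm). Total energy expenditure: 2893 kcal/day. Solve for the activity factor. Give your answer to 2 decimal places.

1.76

Activity factor = TEE ÷ BMR = 2893 ÷ 1643.75 = 1.76.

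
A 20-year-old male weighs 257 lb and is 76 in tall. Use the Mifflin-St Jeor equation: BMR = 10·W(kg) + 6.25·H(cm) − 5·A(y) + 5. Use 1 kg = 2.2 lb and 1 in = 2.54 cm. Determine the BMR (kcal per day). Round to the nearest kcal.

Convert to metric: weight = 257 ÷ 2.2 = 116.8182 kg; height = 76 × 2.54 = 193.04 cm.
Mifflin-St Jeor (male): BMR = 10(116.8182) + 6.25(193.04) − 5(20) + 5 = 1168.1818 + 1206.5 − 100 + 5 = 2279.6818 kcal/day.

2280 kcal per day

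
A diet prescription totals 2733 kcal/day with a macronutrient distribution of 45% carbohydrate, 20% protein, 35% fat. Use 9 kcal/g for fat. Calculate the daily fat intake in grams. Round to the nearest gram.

106 g/day

Fat energy = 35% × 2733 = 956.55 kcal.
At 9 kcal/g: 956.55 ÷ 9 = 106.2833 g.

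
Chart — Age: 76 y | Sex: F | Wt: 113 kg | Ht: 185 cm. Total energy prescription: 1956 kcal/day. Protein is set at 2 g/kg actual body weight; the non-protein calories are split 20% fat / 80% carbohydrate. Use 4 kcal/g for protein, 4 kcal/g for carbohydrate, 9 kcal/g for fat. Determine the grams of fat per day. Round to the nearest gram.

23 g/day

Protein = 2 × 113 = 226 g → 226 × 4 = 904 kcal.
Non-protein calories = 1956 − 904 = 1052 kcal.
Fat: 20% × 1052 = 210.4 kcal; carbohydrate: 841.6 kcal.
Fat: 210.4 kcal ÷ 9 kcal/g = 23.3778 g.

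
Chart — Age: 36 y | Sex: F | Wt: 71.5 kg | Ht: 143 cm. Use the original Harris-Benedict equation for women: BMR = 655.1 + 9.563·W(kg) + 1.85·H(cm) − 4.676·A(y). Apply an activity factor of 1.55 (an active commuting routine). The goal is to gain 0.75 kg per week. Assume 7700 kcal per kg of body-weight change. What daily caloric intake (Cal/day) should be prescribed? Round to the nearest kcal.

Harris-Benedict: BMR = 655.1 + 9.563(71.5) + 1.85(143) − 4.676(36) = 1435.0685 kcal/day.
TEE = 1435.0685 × 1.55 = 2224.3562 kcal/day.
Required daily surplus = 0.75 × 7700 ÷ 7 = 825 kcal/day.
Target intake = 2224.3562 + 825 = 3049.3562 kcal/day.

3049 Cal/day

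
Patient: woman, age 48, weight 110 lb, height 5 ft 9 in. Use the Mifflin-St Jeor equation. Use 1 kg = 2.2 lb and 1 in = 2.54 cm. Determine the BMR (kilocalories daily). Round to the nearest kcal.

Convert to metric: weight = 110 ÷ 2.2 = 50 kg; height = (5×12 + 9) × 2.54 = 69 × 2.54 = 175.26 cm.
Mifflin-St Jeor (female): BMR = 10(50) + 6.25(175.26) − 5(48) − 161 = 500 + 1095.375 − 240 − 161 = 1194.375 kcal/day.

1194 kilocalories daily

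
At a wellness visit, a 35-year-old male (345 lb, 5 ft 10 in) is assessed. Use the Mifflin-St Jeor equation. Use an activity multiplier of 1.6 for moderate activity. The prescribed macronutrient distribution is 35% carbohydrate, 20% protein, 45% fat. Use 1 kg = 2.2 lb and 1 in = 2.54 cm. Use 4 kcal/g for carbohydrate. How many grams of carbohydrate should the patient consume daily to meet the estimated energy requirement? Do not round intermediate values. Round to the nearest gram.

351 g/day

Convert to metric: weight = 345 ÷ 2.2 = 156.8182 kg; height = (5×12 + 10) × 2.54 = 70 × 2.54 = 177.8 cm.
Mifflin-St Jeor (male): BMR = 10(156.8182) + 6.25(177.8) − 5(35) + 5 = 1568.1818 + 1111.25 − 175 + 5 = 2509.4318 kcal/day.
TEE = 2509.4318 × 1.6 = 4015.0909 kcal/day.
Carbohydrate energy = 35% × 4015.0909 = 1405.2818 kcal.
Carbohydrate = 1405.2818 ÷ 4 kcal/g = 351.3205 g.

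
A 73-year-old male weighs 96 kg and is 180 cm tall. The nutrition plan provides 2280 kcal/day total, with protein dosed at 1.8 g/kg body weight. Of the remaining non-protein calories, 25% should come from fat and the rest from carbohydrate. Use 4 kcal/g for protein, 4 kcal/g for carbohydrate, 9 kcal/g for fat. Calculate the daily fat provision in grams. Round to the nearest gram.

44 g/day

Protein = 1.8 × 96 = 172.8 g → 172.8 × 4 = 691.2 kcal.
Non-protein calories = 2280 − 691.2 = 1588.8 kcal.
Fat: 25% × 1588.8 = 397.2 kcal; carbohydrate: 1191.6 kcal.
Fat: 397.2 kcal ÷ 9 kcal/g = 44.1333 g.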